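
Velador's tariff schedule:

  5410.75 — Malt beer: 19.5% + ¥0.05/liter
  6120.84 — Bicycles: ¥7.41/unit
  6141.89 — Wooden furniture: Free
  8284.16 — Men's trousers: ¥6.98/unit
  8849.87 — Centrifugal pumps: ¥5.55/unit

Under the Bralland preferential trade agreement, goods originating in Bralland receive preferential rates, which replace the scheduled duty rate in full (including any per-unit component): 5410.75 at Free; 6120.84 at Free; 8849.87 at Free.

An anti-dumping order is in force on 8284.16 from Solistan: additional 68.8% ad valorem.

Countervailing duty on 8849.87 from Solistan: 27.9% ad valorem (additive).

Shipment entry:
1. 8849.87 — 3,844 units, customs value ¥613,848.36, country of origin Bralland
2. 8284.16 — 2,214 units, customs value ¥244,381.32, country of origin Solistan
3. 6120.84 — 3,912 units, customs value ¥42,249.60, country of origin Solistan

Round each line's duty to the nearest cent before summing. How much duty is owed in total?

¥212,575.99

Line 1 (8849.87, Bralland, 3,844 units, ¥613,848.36):
Base rate for 8849.87 is ¥5.55/unit.
Origin Bralland qualifies under the Velador–Bralland agreement and 8849.87 is covered: preferential rate Free applies instead.
The additional-duty order on 8849.87 targets Solistan, not Bralland; it does not apply.
Duty = ¥613,848.36 × 0% = ¥0.00.
Line 2 (8284.16, Solistan, 2,214 units, ¥244,381.32):
Base rate for 8284.16 is ¥6.98/unit.
Additional duty on 8284.16 from Solistan: +68.8% ad valorem. Applied ad valorem rate = 68.8%.
Duty = ¥244,381.32 × 68.8% + 2,214 × ¥6.98 = ¥183,588.07.
Line 3 (6120.84, Solistan, 3,912 units, ¥42,249.60):
Base rate for 6120.84 is ¥7.41/unit.
6120.84 has an FTA preferential rate, but origin Solistan is not Bralland; base rate stands.
Duty = 3,912 × ¥7.41 = ¥28,987.92.
Total = ¥0.00 + ¥183,588.07 + ¥28,987.92 = ¥212,575.99.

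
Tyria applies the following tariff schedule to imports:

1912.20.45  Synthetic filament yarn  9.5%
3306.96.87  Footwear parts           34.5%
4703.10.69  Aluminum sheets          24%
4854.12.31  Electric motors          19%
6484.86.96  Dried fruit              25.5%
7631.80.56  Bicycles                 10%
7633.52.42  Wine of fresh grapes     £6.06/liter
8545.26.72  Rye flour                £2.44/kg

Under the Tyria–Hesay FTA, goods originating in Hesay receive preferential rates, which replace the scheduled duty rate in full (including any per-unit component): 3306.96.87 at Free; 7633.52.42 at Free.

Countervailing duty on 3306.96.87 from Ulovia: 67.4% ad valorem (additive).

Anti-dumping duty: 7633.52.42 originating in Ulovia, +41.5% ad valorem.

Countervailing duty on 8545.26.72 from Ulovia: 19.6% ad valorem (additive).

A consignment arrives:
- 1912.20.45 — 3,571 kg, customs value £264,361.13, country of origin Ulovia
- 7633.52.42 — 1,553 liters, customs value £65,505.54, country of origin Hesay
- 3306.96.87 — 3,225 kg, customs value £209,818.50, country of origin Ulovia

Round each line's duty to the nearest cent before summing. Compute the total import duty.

Line 1 (1912.20.45, Ulovia, 3,571 kg, £264,361.13):
Base rate for 1912.20.45 is 9.5%.
Duty = £264,361.13 × 9.5% = £25,114.31.
Line 2 (7633.52.42, Hesay, 1,553 liters, £65,505.54):
Base rate for 7633.52.42 is £6.06/liter.
Origin Hesay qualifies under the Tyria–Hesay agreement and 7633.52.42 is covered: preferential rate Free applies instead.
The additional-duty order on 7633.52.42 targets Ulovia, not Hesay; it does not apply.
Duty = £65,505.54 × 0% = £0.00.
Line 3 (3306.96.87, Ulovia, 3,225 kg, £209,818.50):
Base rate for 3306.96.87 is 34.5%.
3306.96.87 has an FTA preferential rate, but origin Ulovia is not Hesay; base rate stands.
Additional duty on 3306.96.87 from Ulovia: +67.4%. Applied ad valorem rate: 34.5% + 67.4% = 101.9%.
Duty = £209,818.50 × 101.9% = £213,805.05.
Total = £25,114.31 + £0.00 + £213,805.05 = £238,919.36.

£238,919.36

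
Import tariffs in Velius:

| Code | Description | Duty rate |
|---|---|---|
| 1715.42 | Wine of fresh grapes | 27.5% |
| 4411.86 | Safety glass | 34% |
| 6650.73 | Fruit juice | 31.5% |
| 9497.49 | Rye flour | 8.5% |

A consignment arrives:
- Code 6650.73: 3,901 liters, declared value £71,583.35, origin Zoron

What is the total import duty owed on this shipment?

£22,548.76

Line 1 (6650.73, Zoron, 3,901 liters, £71,583.35):
Base rate for 6650.73 is 31.5%.
Duty = £71,583.35 × 31.5% = £22,548.76.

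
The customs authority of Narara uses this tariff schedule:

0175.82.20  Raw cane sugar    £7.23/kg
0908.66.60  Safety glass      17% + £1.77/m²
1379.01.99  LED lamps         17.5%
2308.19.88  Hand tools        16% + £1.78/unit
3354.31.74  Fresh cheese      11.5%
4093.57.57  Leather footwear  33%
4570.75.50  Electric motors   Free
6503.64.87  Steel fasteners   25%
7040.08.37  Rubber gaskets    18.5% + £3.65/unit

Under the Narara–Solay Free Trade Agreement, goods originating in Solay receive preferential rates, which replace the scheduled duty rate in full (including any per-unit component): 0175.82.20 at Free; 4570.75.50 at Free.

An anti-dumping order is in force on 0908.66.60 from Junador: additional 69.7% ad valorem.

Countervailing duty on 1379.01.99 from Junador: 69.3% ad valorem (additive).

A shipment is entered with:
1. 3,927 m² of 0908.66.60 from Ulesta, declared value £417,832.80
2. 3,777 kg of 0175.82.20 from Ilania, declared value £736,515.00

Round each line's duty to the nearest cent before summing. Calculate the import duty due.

Line 1 (0908.66.60, Ulesta, 3,927 m², £417,832.80):
Base rate for 0908.66.60 is 17% + £1.77/m².
The additional-duty order on 0908.66.60 targets Junador, not Ulesta; it does not apply.
Duty = £417,832.80 × 17% + 3,927 × £1.77 = £77,982.37.
Line 2 (0175.82.20, Ilania, 3,777 kg, £736,515.00):
Base rate for 0175.82.20 is £7.23/kg.
0175.82.20 has an FTA preferential rate, but origin Ilania is not Solay; base rate stands.
Duty = 3,777 × £7.23 = £27,307.71.
Total = £77,982.37 + £27,307.71 = £105,290.08.

£105,290.08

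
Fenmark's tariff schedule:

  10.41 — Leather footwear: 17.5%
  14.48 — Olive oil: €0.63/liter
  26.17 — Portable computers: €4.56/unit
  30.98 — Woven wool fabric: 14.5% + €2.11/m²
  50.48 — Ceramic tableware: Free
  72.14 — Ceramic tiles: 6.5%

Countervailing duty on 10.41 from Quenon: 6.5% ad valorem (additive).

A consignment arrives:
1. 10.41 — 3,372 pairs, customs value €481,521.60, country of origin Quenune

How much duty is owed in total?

Line 1 (10.41, Quenune, 3,372 pairs, €481,521.60):
Base rate for 10.41 is 17.5%.
The additional-duty order on 10.41 targets Quenon, not Quenune; it does not apply.
Duty = €481,521.60 × 17.5% = €84,266.28.

€84,266.28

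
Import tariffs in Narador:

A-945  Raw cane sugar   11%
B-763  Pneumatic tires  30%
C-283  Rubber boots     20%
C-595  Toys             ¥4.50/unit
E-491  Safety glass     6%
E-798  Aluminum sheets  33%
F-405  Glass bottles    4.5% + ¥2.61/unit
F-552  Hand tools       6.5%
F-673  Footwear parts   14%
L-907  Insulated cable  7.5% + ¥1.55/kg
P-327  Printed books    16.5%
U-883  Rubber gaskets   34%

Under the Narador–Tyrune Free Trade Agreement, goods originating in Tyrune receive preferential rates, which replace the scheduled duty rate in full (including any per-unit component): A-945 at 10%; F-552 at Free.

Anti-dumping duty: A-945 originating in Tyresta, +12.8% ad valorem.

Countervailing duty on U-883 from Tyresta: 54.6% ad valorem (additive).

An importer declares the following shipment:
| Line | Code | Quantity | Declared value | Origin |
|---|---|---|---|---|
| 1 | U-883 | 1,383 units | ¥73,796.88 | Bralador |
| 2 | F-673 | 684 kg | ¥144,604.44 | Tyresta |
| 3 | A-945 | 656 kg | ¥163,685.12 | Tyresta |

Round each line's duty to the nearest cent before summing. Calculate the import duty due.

Line 1 (U-883, Bralador, 1,383 units, ¥73,796.88):
Base rate for U-883 is 34%.
The additional-duty order on U-883 targets Tyresta, not Bralador; it does not apply.
Duty = ¥73,796.88 × 34% = ¥25,090.94.
Line 2 (F-673, Tyresta, 684 kg, ¥144,604.44):
Base rate for F-673 is 14%.
Duty = ¥144,604.44 × 14% = ¥20,244.62.
Line 3 (A-945, Tyresta, 656 kg, ¥163,685.12):
Base rate for A-945 is 11%.
A-945 has an FTA preferential rate, but origin Tyresta is not Tyrune; base rate stands.
Additional duty on A-945 from Tyresta: +12.8%. Applied ad valorem rate: 11% + 12.8% = 23.8%.
Duty = ¥163,685.12 × 23.8% = ¥38,957.06.
Total = ¥25,090.94 + ¥20,244.62 + ¥38,957.06 = ¥84,292.62.

¥84,292.62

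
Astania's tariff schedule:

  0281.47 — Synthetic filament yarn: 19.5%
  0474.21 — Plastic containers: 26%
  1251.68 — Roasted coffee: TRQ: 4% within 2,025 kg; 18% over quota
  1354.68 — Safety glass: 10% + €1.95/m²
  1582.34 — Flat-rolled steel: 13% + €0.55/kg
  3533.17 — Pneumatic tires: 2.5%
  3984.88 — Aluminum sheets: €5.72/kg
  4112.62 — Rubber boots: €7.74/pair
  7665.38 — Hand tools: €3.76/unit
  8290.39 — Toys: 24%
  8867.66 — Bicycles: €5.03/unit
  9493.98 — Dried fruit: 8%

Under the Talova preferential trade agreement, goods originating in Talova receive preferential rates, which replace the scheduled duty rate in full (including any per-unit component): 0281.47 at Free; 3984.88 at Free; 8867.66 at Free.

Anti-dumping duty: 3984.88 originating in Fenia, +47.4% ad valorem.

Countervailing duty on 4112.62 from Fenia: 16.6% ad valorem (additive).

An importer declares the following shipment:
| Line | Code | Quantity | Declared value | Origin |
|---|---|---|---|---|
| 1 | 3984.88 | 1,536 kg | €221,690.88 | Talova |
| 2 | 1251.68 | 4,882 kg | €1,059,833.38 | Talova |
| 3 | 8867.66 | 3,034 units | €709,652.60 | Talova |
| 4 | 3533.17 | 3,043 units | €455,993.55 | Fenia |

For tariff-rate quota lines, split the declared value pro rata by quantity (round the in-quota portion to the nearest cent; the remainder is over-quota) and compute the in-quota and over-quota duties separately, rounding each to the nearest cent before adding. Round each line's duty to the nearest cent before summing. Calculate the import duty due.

Line 1 (3984.88, Talova, 1,536 kg, €221,690.88):
Base rate for 3984.88 is €5.72/kg.
Origin Talova qualifies under the Astania–Talova agreement and 3984.88 is covered: preferential rate Free applies instead.
The additional-duty order on 3984.88 targets Fenia, not Talova; it does not apply.
Duty = €221,690.88 × 0% = €0.00.
Line 2 (1251.68, Talova, 4,882 kg, €1,059,833.38):
Code 1251.68 is under a tariff-rate quota (threshold 2,025 kg). In-quota: 2,025 kg at 4%; over-quota: 2,857 kg at 18%.
Pro-rata value split: in-quota = €1,059,833.38 × 2,025/4,882 = €439,607.25; over-quota = €1,059,833.38 − €439,607.25 = €620,226.13.
In-quota duty = €439,607.25 × 4% = €17,584.29. Over-quota duty = €620,226.13 × 18% = €111,640.70.
Line duty = €17,584.29 + €111,640.70 = €129,224.99.
Line 3 (8867.66, Talova, 3,034 units, €709,652.60):
Base rate for 8867.66 is €5.03/unit.
Origin Talova qualifies under the Astania–Talova agreement and 8867.66 is covered: preferential rate Free applies instead.
Duty = €709,652.60 × 0% = €0.00.
Line 4 (3533.17, Fenia, 3,043 units, €455,993.55):
Base rate for 3533.17 is 2.5%.
Duty = €455,993.55 × 2.5% = €11,399.84.
Total = €0.00 + €129,224.99 + €0.00 + €11,399.84 = €140,624.83.

€140,624.83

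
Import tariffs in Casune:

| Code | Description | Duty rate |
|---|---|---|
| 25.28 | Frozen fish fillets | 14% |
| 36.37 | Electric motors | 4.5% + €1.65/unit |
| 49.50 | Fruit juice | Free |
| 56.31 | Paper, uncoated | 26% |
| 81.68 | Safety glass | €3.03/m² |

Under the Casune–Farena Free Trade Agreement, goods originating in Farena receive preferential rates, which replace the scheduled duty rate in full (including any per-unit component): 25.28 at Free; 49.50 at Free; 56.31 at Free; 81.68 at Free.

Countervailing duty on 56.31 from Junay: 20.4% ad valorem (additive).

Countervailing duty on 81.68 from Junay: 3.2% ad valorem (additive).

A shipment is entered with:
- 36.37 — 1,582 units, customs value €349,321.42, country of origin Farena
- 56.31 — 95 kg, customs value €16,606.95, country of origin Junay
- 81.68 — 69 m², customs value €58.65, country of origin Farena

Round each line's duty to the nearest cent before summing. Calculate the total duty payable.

Line 1 (36.37, Farena, 1,582 units, €349,321.42):
Base rate for 36.37 is 4.5% + €1.65/unit.
Origin Farena is the FTA partner but 36.37 is not on the preference list; base rate stands.
Duty = €349,321.42 × 4.5% + 1,582 × €1.65 = €18,329.76.
Line 2 (56.31, Junay, 95 kg, €16,606.95):
Base rate for 56.31 is 26%.
56.31 has an FTA preferential rate, but origin Junay is not Farena; base rate stands.
Additional duty on 56.31 from Junay: +20.4%. Applied ad valorem rate: 26% + 20.4% = 46.4%.
Duty = €16,606.95 × 46.4% = €7,705.62.
Line 3 (81.68, Farena, 69 m², €58.65):
Base rate for 81.68 is €3.03/m².
Origin Farena qualifies under the Casune–Farena agreement and 81.68 is covered: preferential rate Free applies instead.
The additional-duty order on 81.68 targets Junay, not Farena; it does not apply.
Duty = €58.65 × 0% = €0.00.
Total = €18,329.76 + €7,705.62 + €0.00 = €26,035.38.

€26,035.38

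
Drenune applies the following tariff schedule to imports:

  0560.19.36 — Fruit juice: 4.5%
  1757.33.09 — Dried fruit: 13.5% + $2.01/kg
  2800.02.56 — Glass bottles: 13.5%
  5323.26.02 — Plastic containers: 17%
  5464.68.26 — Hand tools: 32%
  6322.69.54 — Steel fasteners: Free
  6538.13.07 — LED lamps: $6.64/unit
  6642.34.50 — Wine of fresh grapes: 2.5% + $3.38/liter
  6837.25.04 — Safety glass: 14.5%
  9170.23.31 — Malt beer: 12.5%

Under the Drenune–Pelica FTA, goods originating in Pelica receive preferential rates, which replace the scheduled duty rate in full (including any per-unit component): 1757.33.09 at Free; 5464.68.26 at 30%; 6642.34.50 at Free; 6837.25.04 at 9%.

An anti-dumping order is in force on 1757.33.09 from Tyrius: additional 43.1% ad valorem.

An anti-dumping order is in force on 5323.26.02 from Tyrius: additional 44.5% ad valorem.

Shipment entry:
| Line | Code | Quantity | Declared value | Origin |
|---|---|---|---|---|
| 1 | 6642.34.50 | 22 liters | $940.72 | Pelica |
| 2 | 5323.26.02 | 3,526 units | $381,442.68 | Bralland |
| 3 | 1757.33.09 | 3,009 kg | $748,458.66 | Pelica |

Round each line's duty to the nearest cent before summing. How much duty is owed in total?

$64,845.26

Line 1 (6642.34.50, Pelica, 22 liters, $940.72):
Base rate for 6642.34.50 is 2.5% + $3.38/liter.
Origin Pelica qualifies under the Drenune–Pelica agreement and 6642.34.50 is covered: preferential rate Free applies instead.
Duty = $940.72 × 0% = $0.00.
Line 2 (5323.26.02, Bralland, 3,526 units, $381,442.68):
Base rate for 5323.26.02 is 17%.
The additional-duty order on 5323.26.02 targets Tyrius, not Bralland; it does not apply.
Duty = $381,442.68 × 17% = $64,845.26.
Line 3 (1757.33.09, Pelica, 3,009 kg, $748,458.66):
Base rate for 1757.33.09 is 13.5% + $2.01/kg.
Origin Pelica qualifies under the Drenune–Pelica agreement and 1757.33.09 is covered: preferential rate Free applies instead.
The additional-duty order on 1757.33.09 targets Tyrius, not Pelica; it does not apply.
Duty = $748,458.66 × 0% = $0.00.
Total = $0.00 + $64,845.26 + $0.00 = $64,845.26.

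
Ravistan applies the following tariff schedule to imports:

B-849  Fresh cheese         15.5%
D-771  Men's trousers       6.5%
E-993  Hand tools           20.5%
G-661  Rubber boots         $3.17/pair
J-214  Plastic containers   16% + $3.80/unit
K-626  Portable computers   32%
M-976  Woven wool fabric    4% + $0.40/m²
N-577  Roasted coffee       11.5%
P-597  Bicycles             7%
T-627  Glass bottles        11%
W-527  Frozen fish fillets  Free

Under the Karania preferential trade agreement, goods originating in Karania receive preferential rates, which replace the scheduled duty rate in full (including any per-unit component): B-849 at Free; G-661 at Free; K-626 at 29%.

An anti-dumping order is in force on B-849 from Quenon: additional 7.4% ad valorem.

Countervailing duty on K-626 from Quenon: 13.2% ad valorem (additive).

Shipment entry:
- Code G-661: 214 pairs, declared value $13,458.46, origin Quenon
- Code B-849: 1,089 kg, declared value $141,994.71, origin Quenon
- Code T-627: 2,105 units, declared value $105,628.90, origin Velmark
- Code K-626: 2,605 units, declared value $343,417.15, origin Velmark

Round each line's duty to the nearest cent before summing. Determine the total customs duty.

$154,707.84

Line 1 (G-661, Quenon, 214 pairs, $13,458.46):
Base rate for G-661 is $3.17/pair.
G-661 has an FTA preferential rate, but origin Quenon is not Karania; base rate stands.
Duty = 214 × $3.17 = $678.38.
Line 2 (B-849, Quenon, 1,089 kg, $141,994.71):
Base rate for B-849 is 15.5%.
B-849 has an FTA preferential rate, but origin Quenon is not Karania; base rate stands.
Additional duty on B-849 from Quenon: +7.4%. Applied ad valorem rate: 15.5% + 7.4% = 22.9%.
Duty = $141,994.71 × 22.9% = $32,516.79.
Line 3 (T-627, Velmark, 2,105 units, $105,628.90):
Base rate for T-627 is 11%.
Duty = $105,628.90 × 11% = $11,619.18.
Line 4 (K-626, Velmark, 2,605 units, $343,417.15):
Base rate for K-626 is 32%.
K-626 has an FTA preferential rate, but origin Velmark is not Karania; base rate stands.
The additional-duty order on K-626 targets Quenon, not Velmark; it does not apply.
Duty = $343,417.15 × 32% = $109,893.49.
Total = $678.38 + $32,516.79 + $11,619.18 + $109,893.49 = $154,707.84.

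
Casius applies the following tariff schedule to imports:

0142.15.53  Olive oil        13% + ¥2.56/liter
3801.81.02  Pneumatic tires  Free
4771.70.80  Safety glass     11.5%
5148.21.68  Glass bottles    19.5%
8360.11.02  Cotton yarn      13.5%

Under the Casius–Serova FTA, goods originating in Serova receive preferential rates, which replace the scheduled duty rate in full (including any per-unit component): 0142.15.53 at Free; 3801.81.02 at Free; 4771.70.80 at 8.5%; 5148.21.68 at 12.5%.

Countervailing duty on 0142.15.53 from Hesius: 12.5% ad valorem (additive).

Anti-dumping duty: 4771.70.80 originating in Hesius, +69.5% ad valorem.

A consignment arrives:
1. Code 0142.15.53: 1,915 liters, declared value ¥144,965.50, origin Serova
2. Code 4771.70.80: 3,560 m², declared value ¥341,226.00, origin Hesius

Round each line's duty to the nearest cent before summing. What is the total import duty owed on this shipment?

¥276,393.06

Line 1 (0142.15.53, Serova, 1,915 liters, ¥144,965.50):
Base rate for 0142.15.53 is 13% + ¥2.56/liter.
Origin Serova qualifies under the Casius–Serova agreement and 0142.15.53 is covered: preferential rate Free applies instead.
The additional-duty order on 0142.15.53 targets Hesius, not Serova; it does not apply.
Duty = ¥144,965.50 × 0% = ¥0.00.
Line 2 (4771.70.80, Hesius, 3,560 m², ¥341,226.00):
Base rate for 4771.70.80 is 11.5%.
4771.70.80 has an FTA preferential rate, but origin Hesius is not Serova; base rate stands.
Additional duty on 4771.70.80 from Hesius: +69.5%. Applied ad valorem rate: 11.5% + 69.5% = 81%.
Duty = ¥341,226.00 × 81% = ¥276,393.06.
Total = ¥0.00 + ¥276,393.06 = ¥276,393.06.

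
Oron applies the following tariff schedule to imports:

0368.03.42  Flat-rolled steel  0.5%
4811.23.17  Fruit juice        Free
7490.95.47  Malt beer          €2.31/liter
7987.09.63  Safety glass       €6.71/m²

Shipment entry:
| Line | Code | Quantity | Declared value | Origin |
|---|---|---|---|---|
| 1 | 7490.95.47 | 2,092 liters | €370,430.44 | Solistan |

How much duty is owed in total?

Line 1 (7490.95.47, Solistan, 2,092 liters, €370,430.44):
Base rate for 7490.95.47 is €2.31/liter.
Duty = 2,092 × €2.31 = €4,832.52.

€4,832.52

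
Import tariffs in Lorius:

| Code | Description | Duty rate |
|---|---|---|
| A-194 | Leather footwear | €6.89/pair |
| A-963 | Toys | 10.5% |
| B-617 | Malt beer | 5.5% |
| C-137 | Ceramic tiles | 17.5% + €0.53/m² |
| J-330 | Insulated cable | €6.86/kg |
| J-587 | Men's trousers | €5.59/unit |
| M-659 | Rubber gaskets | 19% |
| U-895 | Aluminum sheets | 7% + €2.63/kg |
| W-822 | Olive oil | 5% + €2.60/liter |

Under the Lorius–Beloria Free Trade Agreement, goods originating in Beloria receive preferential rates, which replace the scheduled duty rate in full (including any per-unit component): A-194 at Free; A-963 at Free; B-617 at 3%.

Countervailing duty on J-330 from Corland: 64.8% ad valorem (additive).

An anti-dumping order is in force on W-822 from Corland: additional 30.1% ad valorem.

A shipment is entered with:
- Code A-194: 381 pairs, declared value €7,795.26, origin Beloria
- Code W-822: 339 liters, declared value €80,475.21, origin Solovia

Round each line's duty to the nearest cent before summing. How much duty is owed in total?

€4,905.16

Line 1 (A-194, Beloria, 381 pairs, €7,795.26):
Base rate for A-194 is €6.89/pair.
Origin Beloria qualifies under the Lorius–Beloria agreement and A-194 is covered: preferential rate Free applies instead.
Duty = €7,795.26 × 0% = €0.00.
Line 2 (W-822, Solovia, 339 liters, €80,475.21):
Base rate for W-822 is 5% + €2.60/liter.
The additional-duty order on W-822 targets Corland, not Solovia; it does not apply.
Duty = €80,475.21 × 5% + 339 × €2.60 = €4,905.16.
Total = €0.00 + €4,905.16 = €4,905.16.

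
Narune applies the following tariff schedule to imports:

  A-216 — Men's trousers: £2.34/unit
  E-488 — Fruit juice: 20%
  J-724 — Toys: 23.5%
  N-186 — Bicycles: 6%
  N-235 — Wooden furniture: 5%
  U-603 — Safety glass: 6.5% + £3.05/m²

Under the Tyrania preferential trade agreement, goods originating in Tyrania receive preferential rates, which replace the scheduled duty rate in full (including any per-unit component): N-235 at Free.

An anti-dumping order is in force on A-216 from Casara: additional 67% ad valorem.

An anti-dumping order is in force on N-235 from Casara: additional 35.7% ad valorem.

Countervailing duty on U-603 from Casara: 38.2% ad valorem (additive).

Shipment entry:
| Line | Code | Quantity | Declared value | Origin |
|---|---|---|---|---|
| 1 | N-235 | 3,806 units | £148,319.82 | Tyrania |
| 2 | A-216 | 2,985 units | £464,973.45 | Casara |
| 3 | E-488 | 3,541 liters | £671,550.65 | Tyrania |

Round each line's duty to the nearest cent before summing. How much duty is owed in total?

Line 1 (N-235, Tyrania, 3,806 units, £148,319.82):
Base rate for N-235 is 5%.
Origin Tyrania qualifies under the Narune–Tyrania agreement and N-235 is covered: preferential rate Free applies instead.
The additional-duty order on N-235 targets Casara, not Tyrania; it does not apply.
Duty = £148,319.82 × 0% = £0.00.
Line 2 (A-216, Casara, 2,985 units, £464,973.45):
Base rate for A-216 is £2.34/unit.
Additional duty on A-216 from Casara: +67% ad valorem. Applied ad valorem rate = 67%.
Duty = £464,973.45 × 67% + 2,985 × £2.34 = £318,517.11.
Line 3 (E-488, Tyrania, 3,541 liters, £671,550.65):
Base rate for E-488 is 20%.
Origin Tyrania is the FTA partner but E-488 is not on the preference list; base rate stands.
Duty = £671,550.65 × 20% = £134,310.13.
Total = £0.00 + £318,517.11 + £134,310.13 = £452,827.24.

£452,827.24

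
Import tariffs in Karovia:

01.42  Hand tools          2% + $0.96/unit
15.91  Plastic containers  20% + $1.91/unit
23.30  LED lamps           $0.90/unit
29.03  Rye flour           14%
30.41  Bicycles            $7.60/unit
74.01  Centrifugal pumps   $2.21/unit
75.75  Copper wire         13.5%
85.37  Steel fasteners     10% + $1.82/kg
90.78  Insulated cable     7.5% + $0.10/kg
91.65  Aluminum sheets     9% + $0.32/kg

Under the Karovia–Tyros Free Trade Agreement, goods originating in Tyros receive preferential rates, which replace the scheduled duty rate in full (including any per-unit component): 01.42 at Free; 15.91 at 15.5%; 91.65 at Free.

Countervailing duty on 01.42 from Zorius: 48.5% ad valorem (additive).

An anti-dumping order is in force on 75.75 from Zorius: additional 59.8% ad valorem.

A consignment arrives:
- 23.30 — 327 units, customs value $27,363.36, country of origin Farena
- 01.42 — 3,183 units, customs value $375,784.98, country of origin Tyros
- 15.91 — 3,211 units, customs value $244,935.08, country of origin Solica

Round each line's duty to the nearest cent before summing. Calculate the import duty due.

$55,414.33

Line 1 (23.30, Farena, 327 units, $27,363.36):
Base rate for 23.30 is $0.90/unit.
Duty = 327 × $0.90 = $294.30.
Line 2 (01.42, Tyros, 3,183 units, $375,784.98):
Base rate for 01.42 is 2% + $0.96/unit.
Origin Tyros qualifies under the Karovia–Tyros agreement and 01.42 is covered: preferential rate Free applies instead.
The additional-duty order on 01.42 targets Zorius, not Tyros; it does not apply.
Duty = $375,784.98 × 0% = $0.00.
Line 3 (15.91, Solica, 3,211 units, $244,935.08):
Base rate for 15.91 is 20% + $1.91/unit.
15.91 has an FTA preferential rate, but origin Solica is not Tyros; base rate stands.
Duty = $244,935.08 × 20% + 3,211 × $1.91 = $55,120.03.
Total = $294.30 + $0.00 + $55,120.03 = $55,414.33.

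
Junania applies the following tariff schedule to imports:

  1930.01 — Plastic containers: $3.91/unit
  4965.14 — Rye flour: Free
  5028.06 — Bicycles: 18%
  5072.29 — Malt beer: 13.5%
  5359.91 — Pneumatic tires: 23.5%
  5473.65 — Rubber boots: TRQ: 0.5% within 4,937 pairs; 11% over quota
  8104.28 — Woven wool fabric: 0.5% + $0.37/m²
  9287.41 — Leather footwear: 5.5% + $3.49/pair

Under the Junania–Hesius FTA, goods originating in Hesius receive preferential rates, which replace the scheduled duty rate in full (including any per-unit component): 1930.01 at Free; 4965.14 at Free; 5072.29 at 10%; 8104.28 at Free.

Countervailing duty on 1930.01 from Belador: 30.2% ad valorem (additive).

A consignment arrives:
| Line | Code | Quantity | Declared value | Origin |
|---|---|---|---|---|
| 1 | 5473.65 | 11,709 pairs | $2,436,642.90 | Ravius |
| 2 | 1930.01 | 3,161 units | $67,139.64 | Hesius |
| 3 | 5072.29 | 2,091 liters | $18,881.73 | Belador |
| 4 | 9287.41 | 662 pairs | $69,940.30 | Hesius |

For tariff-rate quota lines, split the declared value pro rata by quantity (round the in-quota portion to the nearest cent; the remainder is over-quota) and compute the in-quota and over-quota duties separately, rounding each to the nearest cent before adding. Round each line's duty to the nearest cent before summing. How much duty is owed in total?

Line 1 (5473.65, Ravius, 11,709 pairs, $2,436,642.90):
Code 5473.65 is under a tariff-rate quota (threshold 4,937 pairs). In-quota: 4,937 pairs at 0.5%; over-quota: 6,772 pairs at 11%.
Pro-rata value split: in-quota = $2,436,642.90 × 4,937/11,709 = $1,027,389.70; over-quota = $2,436,642.90 − $1,027,389.70 = $1,409,253.20.
In-quota duty = $1,027,389.70 × 0.5% = $5,136.95. Over-quota duty = $1,409,253.20 × 11% = $155,017.85.
Line duty = $5,136.95 + $155,017.85 = $160,154.80.
Line 2 (1930.01, Hesius, 3,161 units, $67,139.64):
Base rate for 1930.01 is $3.91/unit.
Origin Hesius qualifies under the Junania–Hesius agreement and 1930.01 is covered: preferential rate Free applies instead.
The additional-duty order on 1930.01 targets Belador, not Hesius; it does not apply.
Duty = $67,139.64 × 0% = $0.00.
Line 3 (5072.29, Belador, 2,091 liters, $18,881.73):
Base rate for 5072.29 is 13.5%.
5072.29 has an FTA preferential rate, but origin Belador is not Hesius; base rate stands.
Duty = $18,881.73 × 13.5% = $2,549.03.
Line 4 (9287.41, Hesius, 662 pairs, $69,940.30):
Base rate for 9287.41 is 5.5% + $3.49/pair.
Origin Hesius is the FTA partner but 9287.41 is not on the preference list; base rate stands.
Duty = $69,940.30 × 5.5% + 662 × $3.49 = $6,157.10.
Total = $160,154.80 + $0.00 + $2,549.03 + $6,157.10 = $168,860.93.

$168,860.93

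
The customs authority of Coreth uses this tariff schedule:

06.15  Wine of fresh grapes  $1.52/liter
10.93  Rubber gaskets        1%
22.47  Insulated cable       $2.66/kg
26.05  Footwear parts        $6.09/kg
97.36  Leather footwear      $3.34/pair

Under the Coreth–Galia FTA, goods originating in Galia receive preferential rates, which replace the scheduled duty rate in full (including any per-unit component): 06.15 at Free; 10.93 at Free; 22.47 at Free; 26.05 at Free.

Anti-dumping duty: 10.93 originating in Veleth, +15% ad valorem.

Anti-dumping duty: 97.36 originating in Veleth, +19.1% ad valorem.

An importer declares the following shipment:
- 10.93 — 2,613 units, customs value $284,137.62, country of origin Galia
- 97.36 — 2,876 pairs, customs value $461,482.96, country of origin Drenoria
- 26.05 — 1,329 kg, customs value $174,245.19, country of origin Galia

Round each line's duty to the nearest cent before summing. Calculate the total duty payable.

$9,605.84

Line 1 (10.93, Galia, 2,613 units, $284,137.62):
Base rate for 10.93 is 1%.
Origin Galia qualifies under the Coreth–Galia agreement and 10.93 is covered: preferential rate Free applies instead.
The additional-duty order on 10.93 targets Veleth, not Galia; it does not apply.
Duty = $284,137.62 × 0% = $0.00.
Line 2 (97.36, Drenoria, 2,876 pairs, $461,482.96):
Base rate for 97.36 is $3.34/pair.
The additional-duty order on 97.36 targets Veleth, not Drenoria; it does not apply.
Duty = 2,876 × $3.34 = $9,605.84.
Line 3 (26.05, Galia, 1,329 kg, $174,245.19):
Base rate for 26.05 is $6.09/kg.
Origin Galia qualifies under the Coreth–Galia agreement and 26.05 is covered: preferential rate Free applies instead.
Duty = $174,245.19 × 0% = $0.00.
Total = $0.00 + $9,605.84 + $0.00 = $9,605.84.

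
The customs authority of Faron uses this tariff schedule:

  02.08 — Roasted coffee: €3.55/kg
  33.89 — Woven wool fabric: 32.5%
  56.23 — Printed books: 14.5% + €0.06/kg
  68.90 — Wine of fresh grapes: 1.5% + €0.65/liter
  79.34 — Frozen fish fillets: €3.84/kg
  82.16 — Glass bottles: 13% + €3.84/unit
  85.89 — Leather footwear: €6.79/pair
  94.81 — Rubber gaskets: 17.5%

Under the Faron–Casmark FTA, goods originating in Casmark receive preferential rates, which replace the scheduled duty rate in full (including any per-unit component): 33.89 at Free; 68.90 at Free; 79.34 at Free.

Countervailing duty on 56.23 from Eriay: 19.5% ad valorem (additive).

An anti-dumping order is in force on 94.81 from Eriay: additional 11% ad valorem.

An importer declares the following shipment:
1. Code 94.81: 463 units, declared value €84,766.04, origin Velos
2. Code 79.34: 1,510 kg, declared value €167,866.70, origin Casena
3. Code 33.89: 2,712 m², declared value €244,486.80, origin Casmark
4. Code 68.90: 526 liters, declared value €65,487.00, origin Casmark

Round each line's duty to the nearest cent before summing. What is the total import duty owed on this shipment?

€20,632.46

Line 1 (94.81, Velos, 463 units, €84,766.04):
Base rate for 94.81 is 17.5%.
The additional-duty order on 94.81 targets Eriay, not Velos; it does not apply.
Duty = €84,766.04 × 17.5% = €14,834.06.
Line 2 (79.34, Casena, 1,510 kg, €167,866.70):
Base rate for 79.34 is €3.84/kg.
79.34 has an FTA preferential rate, but origin Casena is not Casmark; base rate stands.
Duty = 1,510 × €3.84 = €5,798.40.
Line 3 (33.89, Casmark, 2,712 m², €244,486.80):
Base rate for 33.89 is 32.5%.
Origin Casmark qualifies under the Faron–Casmark agreement and 33.89 is covered: preferential rate Free applies instead.
Duty = €244,486.80 × 0% = €0.00.
Line 4 (68.90, Casmark, 526 liters, €65,487.00):
Base rate for 68.90 is 1.5% + €0.65/liter.
Origin Casmark qualifies under the Faron–Casmark agreement and 68.90 is covered: preferential rate Free applies instead.
Duty = €65,487.00 × 0% = €0.00.
Total = €14,834.06 + €5,798.40 + €0.00 + €0.00 = €20,632.46.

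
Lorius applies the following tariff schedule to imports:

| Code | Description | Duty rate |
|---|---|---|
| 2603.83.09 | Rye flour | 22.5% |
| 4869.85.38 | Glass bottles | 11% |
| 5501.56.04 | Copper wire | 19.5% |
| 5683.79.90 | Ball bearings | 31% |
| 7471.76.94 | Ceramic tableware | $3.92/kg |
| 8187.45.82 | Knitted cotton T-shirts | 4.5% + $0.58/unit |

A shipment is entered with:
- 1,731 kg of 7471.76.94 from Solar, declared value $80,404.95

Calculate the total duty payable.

Line 1 (7471.76.94, Solar, 1,731 kg, $80,404.95):
Base rate for 7471.76.94 is $3.92/kg.
Duty = 1,731 × $3.92 = $6,785.52.

$6,785.52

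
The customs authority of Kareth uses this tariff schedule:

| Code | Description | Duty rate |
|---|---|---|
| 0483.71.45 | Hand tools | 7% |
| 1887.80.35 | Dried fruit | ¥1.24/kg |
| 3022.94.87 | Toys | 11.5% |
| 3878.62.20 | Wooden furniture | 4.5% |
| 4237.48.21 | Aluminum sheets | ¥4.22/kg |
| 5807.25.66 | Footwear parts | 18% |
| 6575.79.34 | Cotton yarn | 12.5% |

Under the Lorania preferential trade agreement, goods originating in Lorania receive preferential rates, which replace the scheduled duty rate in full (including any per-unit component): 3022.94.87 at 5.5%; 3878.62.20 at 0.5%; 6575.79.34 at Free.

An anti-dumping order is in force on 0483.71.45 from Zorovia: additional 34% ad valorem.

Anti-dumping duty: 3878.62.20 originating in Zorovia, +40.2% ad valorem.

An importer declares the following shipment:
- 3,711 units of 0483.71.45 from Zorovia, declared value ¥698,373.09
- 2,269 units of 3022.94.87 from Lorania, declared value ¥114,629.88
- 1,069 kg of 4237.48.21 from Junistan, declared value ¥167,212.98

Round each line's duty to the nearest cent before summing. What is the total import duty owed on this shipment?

Line 1 (0483.71.45, Zorovia, 3,711 units, ¥698,373.09):
Base rate for 0483.71.45 is 7%.
Additional duty on 0483.71.45 from Zorovia: +34%. Applied ad valorem rate: 7% + 34% = 41%.
Duty = ¥698,373.09 × 41% = ¥286,332.97.
Line 2 (3022.94.87, Lorania, 2,269 units, ¥114,629.88):
Base rate for 3022.94.87 is 11.5%.
Origin Lorania qualifies under the Kareth–Lorania agreement and 3022.94.87 is covered: preferential rate 5.5% applies instead.
Duty = ¥114,629.88 × 5.5% = ¥6,304.64.
Line 3 (4237.48.21, Junistan, 1,069 kg, ¥167,212.98):
Base rate for 4237.48.21 is ¥4.22/kg.
Duty = 1,069 × ¥4.22 = ¥4,511.18.
Total = ¥286,332.97 + ¥6,304.64 + ¥4,511.18 = ¥297,148.79.

¥297,148.79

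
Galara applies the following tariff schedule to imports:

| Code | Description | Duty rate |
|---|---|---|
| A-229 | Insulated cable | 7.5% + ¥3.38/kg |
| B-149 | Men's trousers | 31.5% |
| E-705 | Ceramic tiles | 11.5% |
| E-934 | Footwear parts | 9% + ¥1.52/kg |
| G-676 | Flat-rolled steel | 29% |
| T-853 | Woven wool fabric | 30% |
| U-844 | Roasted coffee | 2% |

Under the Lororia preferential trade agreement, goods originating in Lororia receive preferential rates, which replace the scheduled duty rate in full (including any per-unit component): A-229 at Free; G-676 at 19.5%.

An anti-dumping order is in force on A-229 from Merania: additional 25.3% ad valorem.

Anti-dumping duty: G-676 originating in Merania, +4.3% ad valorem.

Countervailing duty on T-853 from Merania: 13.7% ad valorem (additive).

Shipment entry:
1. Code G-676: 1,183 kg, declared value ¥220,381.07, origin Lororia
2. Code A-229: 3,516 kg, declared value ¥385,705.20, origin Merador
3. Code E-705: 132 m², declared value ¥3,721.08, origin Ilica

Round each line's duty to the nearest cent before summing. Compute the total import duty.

Line 1 (G-676, Lororia, 1,183 kg, ¥220,381.07):
Base rate for G-676 is 29%.
Origin Lororia qualifies under the Galara–Lororia agreement and G-676 is covered: preferential rate 19.5% applies instead.
The additional-duty order on G-676 targets Merania, not Lororia; it does not apply.
Duty = ¥220,381.07 × 19.5% = ¥42,974.31.
Line 2 (A-229, Merador, 3,516 kg, ¥385,705.20):
Base rate for A-229 is 7.5% + ¥3.38/kg.
A-229 has an FTA preferential rate, but origin Merador is not Lororia; base rate stands.
The additional-duty order on A-229 targets Merania, not Merador; it does not apply.
Duty = ¥385,705.20 × 7.5% + 3,516 × ¥3.38 = ¥40,811.97.
Line 3 (E-705, Ilica, 132 m², ¥3,721.08):
Base rate for E-705 is 11.5%.
Duty = ¥3,721.08 × 11.5% = ¥427.92.
Total = ¥42,974.31 + ¥40,811.97 + ¥427.92 = ¥84,214.20.

¥84,214.20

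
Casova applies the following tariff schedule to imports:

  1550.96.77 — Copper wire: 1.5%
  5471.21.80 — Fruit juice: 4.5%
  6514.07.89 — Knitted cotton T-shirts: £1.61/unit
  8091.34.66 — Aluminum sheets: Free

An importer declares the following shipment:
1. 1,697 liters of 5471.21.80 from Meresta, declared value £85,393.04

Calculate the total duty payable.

Line 1 (5471.21.80, Meresta, 1,697 liters, £85,393.04):
Base rate for 5471.21.80 is 4.5%.
Duty = £85,393.04 × 4.5% = £3,842.69.

£3,842.69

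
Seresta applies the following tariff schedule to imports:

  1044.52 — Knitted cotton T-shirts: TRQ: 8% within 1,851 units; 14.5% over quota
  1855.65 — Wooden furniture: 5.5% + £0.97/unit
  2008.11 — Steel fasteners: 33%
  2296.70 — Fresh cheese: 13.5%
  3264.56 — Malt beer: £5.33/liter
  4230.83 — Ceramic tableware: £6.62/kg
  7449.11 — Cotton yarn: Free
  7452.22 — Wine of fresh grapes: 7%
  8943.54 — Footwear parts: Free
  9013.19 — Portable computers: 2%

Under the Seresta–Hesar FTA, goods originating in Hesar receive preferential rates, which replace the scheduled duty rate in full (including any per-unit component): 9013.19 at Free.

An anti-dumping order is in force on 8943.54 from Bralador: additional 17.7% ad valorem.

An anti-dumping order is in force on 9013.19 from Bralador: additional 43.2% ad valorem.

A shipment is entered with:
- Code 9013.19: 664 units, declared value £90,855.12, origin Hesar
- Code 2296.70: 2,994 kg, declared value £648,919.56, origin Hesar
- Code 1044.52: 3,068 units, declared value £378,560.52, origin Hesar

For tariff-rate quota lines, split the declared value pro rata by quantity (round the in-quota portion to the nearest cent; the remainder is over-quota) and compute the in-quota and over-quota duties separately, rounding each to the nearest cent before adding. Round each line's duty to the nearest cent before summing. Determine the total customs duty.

£127,649.75

Line 1 (9013.19, Hesar, 664 units, £90,855.12):
Base rate for 9013.19 is 2%.
Origin Hesar qualifies under the Seresta–Hesar agreement and 9013.19 is covered: preferential rate Free applies instead.
The additional-duty order on 9013.19 targets Bralador, not Hesar; it does not apply.
Duty = £90,855.12 × 0% = £0.00.
Line 2 (2296.70, Hesar, 2,994 kg, £648,919.56):
Base rate for 2296.70 is 13.5%.
Origin Hesar is the FTA partner but 2296.70 is not on the preference list; base rate stands.
Duty = £648,919.56 × 13.5% = £87,604.14.
Line 3 (1044.52, Hesar, 3,068 units, £378,560.52):
Code 1044.52 is under a tariff-rate quota (threshold 1,851 units). In-quota: 1,851 units at 8%; over-quota: 1,217 units at 14.5%.
Pro-rata value split: in-quota = £378,560.52 × 1,851/3,068 = £228,394.89; over-quota = £378,560.52 − £228,394.89 = £150,165.63.
In-quota duty = £228,394.89 × 8% = £18,271.59. Over-quota duty = £150,165.63 × 14.5% = £21,774.02.
Line duty = £18,271.59 + £21,774.02 = £40,045.61.
Total = £0.00 + £87,604.14 + £40,045.61 = £127,649.75.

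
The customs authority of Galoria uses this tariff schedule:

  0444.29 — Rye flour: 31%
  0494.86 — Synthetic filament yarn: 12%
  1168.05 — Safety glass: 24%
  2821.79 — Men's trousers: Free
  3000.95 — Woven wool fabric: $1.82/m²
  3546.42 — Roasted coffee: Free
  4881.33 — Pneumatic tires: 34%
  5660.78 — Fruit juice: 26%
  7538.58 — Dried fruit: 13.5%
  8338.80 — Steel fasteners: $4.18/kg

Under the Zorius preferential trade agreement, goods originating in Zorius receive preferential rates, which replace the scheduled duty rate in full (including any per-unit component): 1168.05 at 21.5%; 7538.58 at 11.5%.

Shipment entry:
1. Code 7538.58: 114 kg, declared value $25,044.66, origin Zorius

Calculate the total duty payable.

$2,880.14

Line 1 (7538.58, Zorius, 114 kg, $25,044.66):
Base rate for 7538.58 is 13.5%.
Origin Zorius qualifies under the Galoria–Zorius agreement and 7538.58 is covered: preferential rate 11.5% applies instead.
Duty = $25,044.66 × 11.5% = $2,880.14.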